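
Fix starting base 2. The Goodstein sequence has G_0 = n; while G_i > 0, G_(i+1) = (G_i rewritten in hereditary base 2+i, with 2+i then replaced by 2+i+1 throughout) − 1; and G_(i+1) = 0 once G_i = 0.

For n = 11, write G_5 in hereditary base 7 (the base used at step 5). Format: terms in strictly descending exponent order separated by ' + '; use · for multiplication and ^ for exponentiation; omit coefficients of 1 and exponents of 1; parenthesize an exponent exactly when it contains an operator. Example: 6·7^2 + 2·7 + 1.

11 —HB2→ 2^(2 + 1) + 2 + 1 —bump→ 3^(3 + 1) + 3 + 1 = 85 —(−1)→ 84
84 —HB3→ 3^(3 + 1) + 3 —bump→ 4^(4 + 1) + 4 = 1028 —(−1)→ 1027
1027 —HB4→ 4^(4 + 1) + 3 —bump→ 5^(5 + 1) + 3 = 15628 —(−1)→ 15627
15627 —HB5→ 5^(5 + 1) + 2 —bump→ 6^(6 + 1) + 2 = 279938 —(−1)→ 279937
279937 —HB6→ 6^(6 + 1) + 1 —bump→ 7^(7 + 1) + 1 = 5764802 —(−1)→ 5764801
5764801 —HB7→ 7^(7 + 1) —bump→ 8^(8 + 1) = 134217728 —(−1)→ 134217727

7^(7 + 1)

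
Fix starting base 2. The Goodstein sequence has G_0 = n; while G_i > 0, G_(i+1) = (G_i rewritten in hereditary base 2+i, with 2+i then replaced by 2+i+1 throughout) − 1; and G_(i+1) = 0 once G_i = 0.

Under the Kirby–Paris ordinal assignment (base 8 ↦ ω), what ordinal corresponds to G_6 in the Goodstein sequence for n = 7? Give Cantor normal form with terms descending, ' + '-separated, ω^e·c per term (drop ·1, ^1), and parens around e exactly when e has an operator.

ω^7·7 + ω^6·7 + ω^5·7 + ω^4·7 + ω^3·7 + ω^2·7 + ω·7 + 7

G_0=7  [base 2] 2^2 + 2 + 1  →[2↦3]→  3^3 + 3 + 1 = 31  −1 ⇒ G_1=30
G_1=30  [base 3] 3^3 + 3  →[3↦4]→  4^4 + 4 = 260  −1 ⇒ G_2=259
G_2=259  [base 4] 4^4 + 3  →[4↦5]→  5^5 + 3 = 3128  −1 ⇒ G_3=3127
G_3=3127  [base 5] 5^5 + 2  →[5↦6]→  6^6 + 2 = 46658  −1 ⇒ G_4=46657
G_4=46657  [base 6] 6^6 + 1  →[6↦7]→  7^7 + 1 = 823544  −1 ⇒ G_5=823543
G_5=823543  [base 7] 7^7  →[7↦8]→  8^8 = 16777216  −1 ⇒ G_6=16777215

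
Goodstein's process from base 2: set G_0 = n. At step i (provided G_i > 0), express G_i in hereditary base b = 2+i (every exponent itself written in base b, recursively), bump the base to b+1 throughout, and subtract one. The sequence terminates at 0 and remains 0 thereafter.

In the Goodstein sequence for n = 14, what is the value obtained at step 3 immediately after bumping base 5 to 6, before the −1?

326592

step 0: 14 = 2^(2 + 1) + 2^2 + 2; sub 3 for 2: 3^(3 + 1) + 3^3 + 3; = 111; G_1 = 111−1 = 110
step 1: 110 = 3^(3 + 1) + 3^3 + 2; sub 4 for 3: 4^(4 + 1) + 4^4 + 2; = 1282; G_2 = 1282−1 = 1281
step 2: 1281 = 4^(4 + 1) + 4^4 + 1; sub 5 for 4: 5^(5 + 1) + 5^5 + 1; = 18751; G_3 = 18751−1 = 18750
step 3: 18750 = 5^(5 + 1) + 5^5; sub 6 for 5: 6^(6 + 1) + 6^6; = 326592; G_4 = 326592−1 = 326591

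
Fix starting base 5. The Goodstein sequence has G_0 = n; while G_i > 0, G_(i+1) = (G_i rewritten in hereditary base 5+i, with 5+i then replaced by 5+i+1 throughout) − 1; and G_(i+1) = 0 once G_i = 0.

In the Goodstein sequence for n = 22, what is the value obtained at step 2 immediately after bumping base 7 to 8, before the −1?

32

G_0=22  [base 5] 4·5 + 2  →[5↦6]→  4·6 + 2 = 26  −1 ⇒ G_1=25
G_1=25  [base 6] 4·6 + 1  →[6↦7]→  4·7 + 1 = 29  −1 ⇒ G_2=28
G_2=28  [base 7] 4·7  →[7↦8]→  4·8 = 32  −1 ⇒ G_3=31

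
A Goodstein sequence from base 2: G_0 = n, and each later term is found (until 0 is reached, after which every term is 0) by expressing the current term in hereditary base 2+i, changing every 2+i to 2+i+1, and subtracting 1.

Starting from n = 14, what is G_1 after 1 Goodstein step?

(0) 14|_2 = 2^(2 + 1) + 2^2 + 2 ↦ 3^(3 + 1) + 3^3 + 3|_3 = 111 ⇒ 110
(1) 110|_3 = 3^(3 + 1) + 3^3 + 2 ↦ 4^(4 + 1) + 4^4 + 2|_4 = 1282 ⇒ 1281

110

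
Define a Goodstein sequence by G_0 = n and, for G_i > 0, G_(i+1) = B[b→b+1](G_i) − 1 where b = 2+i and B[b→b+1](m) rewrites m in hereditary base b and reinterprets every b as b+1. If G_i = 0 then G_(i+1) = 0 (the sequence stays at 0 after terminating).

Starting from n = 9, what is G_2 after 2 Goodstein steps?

1023

9 —HB2→ 2^(2 + 1) + 1 —bump→ 3^(3 + 1) + 1 = 82 —(−1)→ 81
81 —HB3→ 3^(3 + 1) —bump→ 4^(4 + 1) = 1024 —(−1)→ 1023
1023 —HB4→ 3·4^4 + 3·4^3 + 3·4^2 + 3·4 + 3 —bump→ 3·5^5 + 3·5^3 + 3·5^2 + 3·5 + 3 = 9843 —(−1)→ 9842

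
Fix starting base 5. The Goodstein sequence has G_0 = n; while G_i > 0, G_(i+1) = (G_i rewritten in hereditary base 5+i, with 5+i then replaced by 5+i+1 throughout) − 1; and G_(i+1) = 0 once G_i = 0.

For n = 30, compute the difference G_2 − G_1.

step 0: 30 = 5^2 + 5; sub 6 for 5: 6^2 + 6; = 42; G_1 = 42−1 = 41
step 1: 41 = 6^2 + 5; sub 7 for 6: 7^2 + 5; = 54; G_2 = 54−1 = 53

12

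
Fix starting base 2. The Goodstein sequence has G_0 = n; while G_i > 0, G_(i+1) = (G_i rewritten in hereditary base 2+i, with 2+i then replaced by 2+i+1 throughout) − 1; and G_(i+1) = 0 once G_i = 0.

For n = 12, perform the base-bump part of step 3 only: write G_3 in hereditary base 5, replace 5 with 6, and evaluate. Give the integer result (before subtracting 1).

280020

G_0=12  [base 2] 2^(2 + 1) + 2^2  →[2↦3]→  3^(3 + 1) + 3^3 = 108  −1 ⇒ G_1=107
G_1=107  [base 3] 3^(3 + 1) + 2·3^2 + 2·3 + 2  →[3↦4]→  4^(4 + 1) + 2·4^2 + 2·4 + 2 = 1066  −1 ⇒ G_2=1065
G_2=1065  [base 4] 4^(4 + 1) + 2·4^2 + 2·4 + 1  →[4↦5]→  5^(5 + 1) + 2·5^2 + 2·5 + 1 = 15686  −1 ⇒ G_3=15685
G_3=15685  [base 5] 5^(5 + 1) + 2·5^2 + 2·5  →[5↦6]→  6^(6 + 1) + 2·6^2 + 2·6 = 280020  −1 ⇒ G_4=280019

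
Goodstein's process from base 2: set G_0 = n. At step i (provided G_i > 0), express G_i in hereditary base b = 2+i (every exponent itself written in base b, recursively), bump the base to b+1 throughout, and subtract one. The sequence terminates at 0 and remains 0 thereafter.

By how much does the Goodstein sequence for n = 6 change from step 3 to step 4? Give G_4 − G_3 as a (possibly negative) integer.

base 2: 6 = 2^2 + 2; at 3: 3^3 + 3 = 30; next = 29
base 3: 29 = 3^3 + 2; at 4: 4^4 + 2 = 258; next = 257
base 4: 257 = 4^4 + 1; at 5: 5^5 + 1 = 3126; next = 3125
base 5: 3125 = 5^5; at 6: 6^6 = 46656; next = 46655

43530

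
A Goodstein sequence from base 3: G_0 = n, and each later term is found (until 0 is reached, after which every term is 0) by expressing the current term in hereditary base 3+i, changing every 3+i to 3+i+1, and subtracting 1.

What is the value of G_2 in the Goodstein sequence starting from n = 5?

[0] 5 ≡ 3 + 2 (base 3). Lift 4: 6. −1: 5.
[1] 5 ≡ 4 + 1 (base 4). Lift 5: 6. −1: 5.

5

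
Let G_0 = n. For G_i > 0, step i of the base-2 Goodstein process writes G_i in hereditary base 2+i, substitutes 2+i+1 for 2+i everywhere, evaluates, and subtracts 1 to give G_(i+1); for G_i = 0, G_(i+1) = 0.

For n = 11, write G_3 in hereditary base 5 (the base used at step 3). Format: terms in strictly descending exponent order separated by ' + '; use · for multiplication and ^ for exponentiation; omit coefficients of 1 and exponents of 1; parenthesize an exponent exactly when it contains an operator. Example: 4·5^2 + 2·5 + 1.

step 0: 11 = 2^(2 + 1) + 2 + 1; sub 3 for 2: 3^(3 + 1) + 3 + 1; = 85; G_1 = 85−1 = 84
step 1: 84 = 3^(3 + 1) + 3; sub 4 for 3: 4^(4 + 1) + 4; = 1028; G_2 = 1028−1 = 1027
step 2: 1027 = 4^(4 + 1) + 3; sub 5 for 4: 5^(5 + 1) + 3; = 15628; G_3 = 15628−1 = 15627
step 3: 15627 = 5^(5 + 1) + 2; sub 6 for 5: 6^(6 + 1) + 2; = 279938; G_4 = 279938−1 = 279937

5^(5 + 1) + 2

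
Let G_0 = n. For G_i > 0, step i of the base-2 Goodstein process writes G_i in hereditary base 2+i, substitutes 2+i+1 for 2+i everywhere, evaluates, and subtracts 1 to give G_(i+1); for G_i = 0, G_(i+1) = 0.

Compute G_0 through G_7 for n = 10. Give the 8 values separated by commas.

G_0 = 10. HB_2(10) = 2^(2 + 1) + 2. Bump = 84. G_1 = 83.
G_1 = 83. HB_3(83) = 3^(3 + 1) + 2. Bump = 1026. G_2 = 1025.
G_2 = 1025. HB_4(1025) = 4^(4 + 1) + 1. Bump = 15626. G_3 = 15625.
G_3 = 15625. HB_5(15625) = 5^(5 + 1). Bump = 279936. G_4 = 279935.
G_4 = 279935. HB_6(279935) = 5·6^6 + 5·6^5 + 5·6^4 + 5·6^3 + 5·6^2 + 5·6 + 5. Bump = 4215755. G_5 = 4215754.
G_5 = 4215754. HB_7(4215754) = 5·7^7 + 5·7^5 + 5·7^4 + 5·7^3 + 5·7^2 + 5·7 + 4. Bump = 84073324. G_6 = 84073323.
G_6 = 84073323. HB_8(84073323) = 5·8^8 + 5·8^5 + 5·8^4 + 5·8^3 + 5·8^2 + 5·8 + 3. Bump = 1937434593. G_7 = 1937434592.

10, 83, 1025, 15625, 279935, 4215754, 84073323, 1937434592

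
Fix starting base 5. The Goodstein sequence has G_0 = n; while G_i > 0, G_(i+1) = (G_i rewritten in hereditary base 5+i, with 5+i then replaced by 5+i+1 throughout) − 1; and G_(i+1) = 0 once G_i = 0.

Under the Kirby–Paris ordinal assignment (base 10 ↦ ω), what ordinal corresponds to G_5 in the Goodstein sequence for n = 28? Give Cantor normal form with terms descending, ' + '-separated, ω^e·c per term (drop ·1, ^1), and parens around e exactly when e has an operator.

ω·8 + 7

28 —HB5→ 5^2 + 3 —bump→ 6^2 + 3 = 39 —(−1)→ 38
38 —HB6→ 6^2 + 2 —bump→ 7^2 + 2 = 51 —(−1)→ 50
50 —HB7→ 7^2 + 1 —bump→ 8^2 + 1 = 65 —(−1)→ 64
64 —HB8→ 8^2 —bump→ 9^2 = 81 —(−1)→ 80
80 —HB9→ 8·9 + 8 —bump→ 8·10 + 8 = 88 —(−1)→ 87
87 —HB10→ 8·10 + 7 —bump→ 8·11 + 7 = 95 —(−1)→ 94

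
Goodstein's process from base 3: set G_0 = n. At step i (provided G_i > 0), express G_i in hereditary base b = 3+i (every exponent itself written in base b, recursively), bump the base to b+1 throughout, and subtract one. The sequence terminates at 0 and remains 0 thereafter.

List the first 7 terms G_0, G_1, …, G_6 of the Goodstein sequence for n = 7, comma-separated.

7, 8, 9, 9, 9, 9, 9

step 0: 7 = 2·3 + 1; sub 4 for 3: 2·4 + 1; = 9; G_1 = 9−1 = 8
step 1: 8 = 2·4; sub 5 for 4: 2·5; = 10; G_2 = 10−1 = 9
step 2: 9 = 5 + 4; sub 6 for 5: 6 + 4; = 10; G_3 = 10−1 = 9
step 3: 9 = 6 + 3; sub 7 for 6: 7 + 3; = 10; G_4 = 10−1 = 9
step 4: 9 = 7 + 2; sub 8 for 7: 8 + 2; = 10; G_5 = 10−1 = 9
step 5: 9 = 8 + 1; sub 9 for 8: 9 + 1; = 10; G_6 = 10−1 = 9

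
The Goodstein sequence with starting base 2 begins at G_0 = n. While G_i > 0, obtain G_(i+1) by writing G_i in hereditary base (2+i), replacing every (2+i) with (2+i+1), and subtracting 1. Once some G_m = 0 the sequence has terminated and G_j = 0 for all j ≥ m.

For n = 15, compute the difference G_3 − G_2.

17469

G_0 = 15. HB_2(15) = 2^(2 + 1) + 2^2 + 2 + 1. Bump = 112. G_1 = 111.
G_1 = 111. HB_3(111) = 3^(3 + 1) + 3^3 + 3. Bump = 1284. G_2 = 1283.
G_2 = 1283. HB_4(1283) = 4^(4 + 1) + 4^4 + 3. Bump = 18753. G_3 = 18752.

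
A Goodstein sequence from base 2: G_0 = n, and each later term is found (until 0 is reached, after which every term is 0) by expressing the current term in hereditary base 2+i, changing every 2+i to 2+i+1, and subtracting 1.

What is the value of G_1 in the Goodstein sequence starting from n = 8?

80

G_0=8  [base 2] 2^(2 + 1)  →[2↦3]→  3^(3 + 1) = 81  −1 ⇒ G_1=80
G_1=80  [base 3] 2·3^3 + 2·3^2 + 2·3 + 2  →[3↦4]→  2·4^4 + 2·4^2 + 2·4 + 2 = 554  −1 ⇒ G_2=553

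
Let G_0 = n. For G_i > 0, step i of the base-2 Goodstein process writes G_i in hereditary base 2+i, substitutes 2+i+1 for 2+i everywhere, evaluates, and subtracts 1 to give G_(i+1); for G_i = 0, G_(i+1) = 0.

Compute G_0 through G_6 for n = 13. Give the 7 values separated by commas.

13 —HB2→ 2^(2 + 1) + 2^2 + 1 —bump→ 3^(3 + 1) + 3^3 + 1 = 109 —(−1)→ 108
108 —HB3→ 3^(3 + 1) + 3^3 —bump→ 4^(4 + 1) + 4^4 = 1280 —(−1)→ 1279
1279 —HB4→ 4^(4 + 1) + 3·4^3 + 3·4^2 + 3·4 + 3 —bump→ 5^(5 + 1) + 3·5^3 + 3·5^2 + 3·5 + 3 = 16093 —(−1)→ 16092
16092 —HB5→ 5^(5 + 1) + 3·5^3 + 3·5^2 + 3·5 + 2 —bump→ 6^(6 + 1) + 3·6^3 + 3·6^2 + 3·6 + 2 = 280712 —(−1)→ 280711
280711 —HB6→ 6^(6 + 1) + 3·6^3 + 3·6^2 + 3·6 + 1 —bump→ 7^(7 + 1) + 3·7^3 + 3·7^2 + 3·7 + 1 = 5765999 —(−1)→ 5765998
5765998 —HB7→ 7^(7 + 1) + 3·7^3 + 3·7^2 + 3·7 —bump→ 8^(8 + 1) + 3·8^3 + 3·8^2 + 3·8 = 134219480 —(−1)→ 134219479

13, 108, 1279, 16092, 280711, 5765998, 134219479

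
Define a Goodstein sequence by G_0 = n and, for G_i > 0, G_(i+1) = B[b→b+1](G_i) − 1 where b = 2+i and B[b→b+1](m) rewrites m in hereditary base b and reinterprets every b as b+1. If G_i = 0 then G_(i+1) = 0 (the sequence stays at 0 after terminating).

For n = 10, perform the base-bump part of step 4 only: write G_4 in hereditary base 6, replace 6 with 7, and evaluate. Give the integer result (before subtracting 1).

step 0: 10 = 2^(2 + 1) + 2; sub 3 for 2: 3^(3 + 1) + 3; = 84; G_1 = 84−1 = 83
step 1: 83 = 3^(3 + 1) + 2; sub 4 for 3: 4^(4 + 1) + 2; = 1026; G_2 = 1026−1 = 1025
step 2: 1025 = 4^(4 + 1) + 1; sub 5 for 4: 5^(5 + 1) + 1; = 15626; G_3 = 15626−1 = 15625
step 3: 15625 = 5^(5 + 1); sub 6 for 5: 6^(6 + 1); = 279936; G_4 = 279936−1 = 279935
step 4: 279935 = 5·6^6 + 5·6^5 + 5·6^4 + 5·6^3 + 5·6^2 + 5·6 + 5; sub 7 for 6: 5·7^7 + 5·7^5 + 5·7^4 + 5·7^3 + 5·7^2 + 5·7 + 5; = 4215755; G_5 = 4215755−1 = 4215754

4215755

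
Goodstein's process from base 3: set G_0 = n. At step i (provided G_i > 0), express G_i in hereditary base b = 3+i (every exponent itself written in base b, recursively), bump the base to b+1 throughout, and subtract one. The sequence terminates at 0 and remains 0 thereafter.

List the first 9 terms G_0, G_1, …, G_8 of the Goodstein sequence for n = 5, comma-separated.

5, 5, 5, 5, 4, 3, 2, 1, 0

G_0 = 5. HB_3(5) = 3 + 2. Bump = 6. G_1 = 5.
G_1 = 5. HB_4(5) = 4 + 1. Bump = 6. G_2 = 5.
G_2 = 5. HB_5(5) = 5. Bump = 6. G_3 = 5.
G_3 = 5. HB_6(5) = 5. Bump = 5. G_4 = 4.
G_4 = 4. HB_7(4) = 4. Bump = 4. G_5 = 3.
G_5 = 3. HB_8(3) = 3. Bump = 3. G_6 = 2.
G_6 = 2. HB_9(2) = 2. Bump = 2. G_7 = 1.
G_7 = 1. HB_10(1) = 1. Bump = 1. G_8 = 0.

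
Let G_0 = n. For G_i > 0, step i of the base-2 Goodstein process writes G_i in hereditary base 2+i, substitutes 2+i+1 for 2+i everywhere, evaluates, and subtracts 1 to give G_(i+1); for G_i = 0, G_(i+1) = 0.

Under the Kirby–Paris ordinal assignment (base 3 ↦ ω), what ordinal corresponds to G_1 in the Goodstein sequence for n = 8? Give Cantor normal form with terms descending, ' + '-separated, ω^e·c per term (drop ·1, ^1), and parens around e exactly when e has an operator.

8 —HB2→ 2^(2 + 1) —bump→ 3^(3 + 1) = 81 —(−1)→ 80
80 —HB3→ 2·3^3 + 2·3^2 + 2·3 + 2 —bump→ 2·4^4 + 2·4^2 + 2·4 + 2 = 554 —(−1)→ 553

ω^ω·2 + ω^2·2 + ω·2 + 2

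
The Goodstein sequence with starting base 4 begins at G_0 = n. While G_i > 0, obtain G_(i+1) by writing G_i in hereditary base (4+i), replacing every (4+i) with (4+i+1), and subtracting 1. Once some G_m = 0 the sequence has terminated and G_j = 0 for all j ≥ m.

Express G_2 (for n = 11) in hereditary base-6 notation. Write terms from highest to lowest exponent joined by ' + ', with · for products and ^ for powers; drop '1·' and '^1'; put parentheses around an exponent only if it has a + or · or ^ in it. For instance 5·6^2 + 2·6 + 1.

2·6 + 1

(0) 11|_4 = 2·4 + 3 ↦ 2·5 + 3|_5 = 13 ⇒ 12
(1) 12|_5 = 2·5 + 2 ↦ 2·6 + 2|_6 = 14 ⇒ 13
(2) 13|_6 = 2·6 + 1 ↦ 2·7 + 1|_7 = 15 ⇒ 14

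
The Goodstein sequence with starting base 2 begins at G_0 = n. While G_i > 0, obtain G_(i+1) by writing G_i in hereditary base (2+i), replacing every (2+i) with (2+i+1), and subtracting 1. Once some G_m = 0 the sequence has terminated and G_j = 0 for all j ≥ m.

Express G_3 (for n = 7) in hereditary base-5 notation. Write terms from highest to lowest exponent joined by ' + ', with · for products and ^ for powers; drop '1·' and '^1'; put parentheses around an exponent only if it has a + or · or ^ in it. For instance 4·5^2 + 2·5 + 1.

5^5 + 2

base 2: 7 = 2^2 + 2 + 1; at 3: 3^3 + 3 + 1 = 31; next = 30
base 3: 30 = 3^3 + 3; at 4: 4^4 + 4 = 260; next = 259
base 4: 259 = 4^4 + 3; at 5: 5^5 + 3 = 3128; next = 3127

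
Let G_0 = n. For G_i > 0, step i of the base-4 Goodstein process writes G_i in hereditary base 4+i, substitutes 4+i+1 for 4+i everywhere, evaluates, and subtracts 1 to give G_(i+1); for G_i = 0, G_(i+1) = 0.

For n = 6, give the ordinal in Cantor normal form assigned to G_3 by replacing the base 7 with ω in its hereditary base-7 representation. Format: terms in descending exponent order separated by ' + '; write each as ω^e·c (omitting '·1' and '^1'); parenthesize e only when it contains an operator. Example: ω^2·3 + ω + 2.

6 —HB4→ 4 + 2 —bump→ 5 + 2 = 7 —(−1)→ 6
6 —HB5→ 5 + 1 —bump→ 6 + 1 = 7 —(−1)→ 6
6 —HB6→ 6 —bump→ 7 = 7 —(−1)→ 6
6 —HB7→ 6 —bump→ 6 = 6 —(−1)→ 5

6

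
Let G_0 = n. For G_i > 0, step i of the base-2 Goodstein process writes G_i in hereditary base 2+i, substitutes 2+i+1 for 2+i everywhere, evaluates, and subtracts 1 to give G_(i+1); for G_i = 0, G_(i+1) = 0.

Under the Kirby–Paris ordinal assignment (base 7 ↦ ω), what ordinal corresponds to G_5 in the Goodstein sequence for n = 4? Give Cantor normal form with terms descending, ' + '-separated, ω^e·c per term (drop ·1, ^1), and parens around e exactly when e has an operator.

ω^2·2 + ω + 4

base 2: 4 = 2^2; at 3: 3^3 = 27; next = 26
base 3: 26 = 2·3^2 + 2·3 + 2; at 4: 2·4^2 + 2·4 + 2 = 42; next = 41
base 4: 41 = 2·4^2 + 2·4 + 1; at 5: 2·5^2 + 2·5 + 1 = 61; next = 60
base 5: 60 = 2·5^2 + 2·5; at 6: 2·6^2 + 2·6 = 84; next = 83
base 6: 83 = 2·6^2 + 6 + 5; at 7: 2·7^2 + 7 + 5 = 110; next = 109
base 7: 109 = 2·7^2 + 7 + 4; at 8: 2·8^2 + 8 + 4 = 140; next = 139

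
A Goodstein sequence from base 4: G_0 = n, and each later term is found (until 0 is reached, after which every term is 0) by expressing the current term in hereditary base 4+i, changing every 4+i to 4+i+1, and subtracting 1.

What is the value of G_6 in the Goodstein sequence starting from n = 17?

51

(0) 17|_4 = 4^2 + 1 ↦ 5^2 + 1|_5 = 26 ⇒ 25
(1) 25|_5 = 5^2 ↦ 6^2|_6 = 36 ⇒ 35
(2) 35|_6 = 5·6 + 5 ↦ 5·7 + 5|_7 = 40 ⇒ 39
(3) 39|_7 = 5·7 + 4 ↦ 5·8 + 4|_8 = 44 ⇒ 43
(4) 43|_8 = 5·8 + 3 ↦ 5·9 + 3|_9 = 48 ⇒ 47
(5) 47|_9 = 5·9 + 2 ↦ 5·10 + 2|_10 = 52 ⇒ 51
(6) 51|_10 = 5·10 + 1 ↦ 5·11 + 1|_11 = 56 ⇒ 55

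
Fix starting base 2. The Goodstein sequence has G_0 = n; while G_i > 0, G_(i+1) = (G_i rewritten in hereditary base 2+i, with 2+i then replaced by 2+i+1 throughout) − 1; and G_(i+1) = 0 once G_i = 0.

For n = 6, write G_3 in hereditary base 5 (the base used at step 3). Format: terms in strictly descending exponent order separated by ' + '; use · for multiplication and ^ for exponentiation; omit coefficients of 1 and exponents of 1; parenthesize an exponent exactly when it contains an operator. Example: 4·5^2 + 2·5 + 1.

5^5

G_0 = 6. HB_2(6) = 2^2 + 2. Bump = 30. G_1 = 29.
G_1 = 29. HB_3(29) = 3^3 + 2. Bump = 258. G_2 = 257.
G_2 = 257. HB_4(257) = 4^4 + 1. Bump = 3126. G_3 = 3125.
G_3 = 3125. HB_5(3125) = 5^5. Bump = 46656. G_4 = 46655.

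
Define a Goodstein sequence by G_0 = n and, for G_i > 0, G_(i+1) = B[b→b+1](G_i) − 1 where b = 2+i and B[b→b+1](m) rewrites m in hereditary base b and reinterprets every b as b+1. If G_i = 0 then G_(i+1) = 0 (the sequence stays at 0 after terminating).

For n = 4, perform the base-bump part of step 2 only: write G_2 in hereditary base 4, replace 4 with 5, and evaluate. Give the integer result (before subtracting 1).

i=0: 4 = 2^2 (b=2); 2→3: 3^3 = 27; 27−1 = 26
i=1: 26 = 2·3^2 + 2·3 + 2 (b=3); 3→4: 2·4^2 + 2·4 + 2 = 42; 42−1 = 41
i=2: 41 = 2·4^2 + 2·4 + 1 (b=4); 4→5: 2·5^2 + 2·5 + 1 = 61; 61−1 = 60

61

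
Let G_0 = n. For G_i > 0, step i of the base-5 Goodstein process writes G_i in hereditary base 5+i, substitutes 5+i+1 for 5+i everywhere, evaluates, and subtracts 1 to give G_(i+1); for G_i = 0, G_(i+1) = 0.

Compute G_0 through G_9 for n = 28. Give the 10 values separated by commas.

[0] 28 ≡ 5^2 + 3 (base 5). Lift 6: 39. −1: 38.
[1] 38 ≡ 6^2 + 2 (base 6). Lift 7: 51. −1: 50.
[2] 50 ≡ 7^2 + 1 (base 7). Lift 8: 65. −1: 64.
[3] 64 ≡ 8^2 (base 8). Lift 9: 81. −1: 80.
[4] 80 ≡ 8·9 + 8 (base 9). Lift 10: 88. −1: 87.
[5] 87 ≡ 8·10 + 7 (base 10). Lift 11: 95. −1: 94.
[6] 94 ≡ 8·11 + 6 (base 11). Lift 12: 102. −1: 101.
[7] 101 ≡ 8·12 + 5 (base 12). Lift 13: 109. −1: 108.
[8] 108 ≡ 8·13 + 4 (base 13). Lift 14: 116. −1: 115.

28, 38, 50, 64, 80, 87, 94, 101, 108, 115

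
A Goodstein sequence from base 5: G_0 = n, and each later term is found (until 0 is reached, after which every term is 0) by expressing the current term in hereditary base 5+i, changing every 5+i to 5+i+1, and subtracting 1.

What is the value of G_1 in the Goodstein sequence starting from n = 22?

22 —HB5→ 4·5 + 2 —bump→ 4·6 + 2 = 26 —(−1)→ 25
25 —HB6→ 4·6 + 1 —bump→ 4·7 + 1 = 29 —(−1)→ 28

25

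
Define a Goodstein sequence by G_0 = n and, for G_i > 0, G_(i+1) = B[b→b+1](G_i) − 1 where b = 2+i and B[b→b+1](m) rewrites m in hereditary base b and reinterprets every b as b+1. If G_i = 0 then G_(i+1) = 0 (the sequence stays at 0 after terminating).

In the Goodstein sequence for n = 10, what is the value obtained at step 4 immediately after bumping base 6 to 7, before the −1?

step 0: 10 = 2^(2 + 1) + 2; sub 3 for 2: 3^(3 + 1) + 3; = 84; G_1 = 84−1 = 83
step 1: 83 = 3^(3 + 1) + 2; sub 4 for 3: 4^(4 + 1) + 2; = 1026; G_2 = 1026−1 = 1025
step 2: 1025 = 4^(4 + 1) + 1; sub 5 for 4: 5^(5 + 1) + 1; = 15626; G_3 = 15626−1 = 15625
step 3: 15625 = 5^(5 + 1); sub 6 for 5: 6^(6 + 1); = 279936; G_4 = 279936−1 = 279935
step 4: 279935 = 5·6^6 + 5·6^5 + 5·6^4 + 5·6^3 + 5·6^2 + 5·6 + 5; sub 7 for 6: 5·7^7 + 5·7^5 + 5·7^4 + 5·7^3 + 5·7^2 + 5·7 + 5; = 4215755; G_5 = 4215755−1 = 4215754

4215755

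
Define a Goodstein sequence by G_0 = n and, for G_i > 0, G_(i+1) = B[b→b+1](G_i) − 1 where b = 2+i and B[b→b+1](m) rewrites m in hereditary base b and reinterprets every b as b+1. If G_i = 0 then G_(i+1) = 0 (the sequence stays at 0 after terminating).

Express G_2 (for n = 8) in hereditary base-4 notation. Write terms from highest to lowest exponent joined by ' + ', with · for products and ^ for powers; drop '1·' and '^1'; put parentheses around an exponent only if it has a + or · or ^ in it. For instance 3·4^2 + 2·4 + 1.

[0] 8 ≡ 2^(2 + 1) (base 2). Lift 3: 81. −1: 80.
[1] 80 ≡ 2·3^3 + 2·3^2 + 2·3 + 2 (base 3). Lift 4: 554. −1: 553.

2·4^4 + 2·4^2 + 2·4 + 1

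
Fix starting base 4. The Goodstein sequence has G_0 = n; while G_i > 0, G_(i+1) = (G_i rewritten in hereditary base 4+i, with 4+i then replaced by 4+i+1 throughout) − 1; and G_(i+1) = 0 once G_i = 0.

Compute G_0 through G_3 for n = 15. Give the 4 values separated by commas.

15 —HB4→ 3·4 + 3 —bump→ 3·5 + 3 = 18 —(−1)→ 17
17 —HB5→ 3·5 + 2 —bump→ 3·6 + 2 = 20 —(−1)→ 19
19 —HB6→ 3·6 + 1 —bump→ 3·7 + 1 = 22 —(−1)→ 21

15, 17, 19, 21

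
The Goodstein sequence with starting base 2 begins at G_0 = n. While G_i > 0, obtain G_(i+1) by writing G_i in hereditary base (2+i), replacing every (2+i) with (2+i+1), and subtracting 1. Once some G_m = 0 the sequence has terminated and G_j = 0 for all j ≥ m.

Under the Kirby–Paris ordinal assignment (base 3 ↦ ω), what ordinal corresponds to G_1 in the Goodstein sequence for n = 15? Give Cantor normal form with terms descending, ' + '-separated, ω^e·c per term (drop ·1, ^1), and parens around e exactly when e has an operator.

base 2: 15 = 2^(2 + 1) + 2^2 + 2 + 1; at 3: 3^(3 + 1) + 3^3 + 3 + 1 = 112; next = 111
base 3: 111 = 3^(3 + 1) + 3^3 + 3; at 4: 4^(4 + 1) + 4^4 + 4 = 1284; next = 1283

ω^(ω + 1) + ω^ω + ω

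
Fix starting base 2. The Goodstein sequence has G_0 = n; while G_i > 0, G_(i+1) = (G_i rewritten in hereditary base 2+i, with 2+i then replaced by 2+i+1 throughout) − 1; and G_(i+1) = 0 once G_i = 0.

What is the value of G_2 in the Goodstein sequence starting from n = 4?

G_0=4  [base 2] 2^2  →[2↦3]→  3^3 = 27  −1 ⇒ G_1=26
G_1=26  [base 3] 2·3^2 + 2·3 + 2  →[3↦4]→  2·4^2 + 2·4 + 2 = 42  −1 ⇒ G_2=41
G_2=41  [base 4] 2·4^2 + 2·4 + 1  →[4↦5]→  2·5^2 + 2·5 + 1 = 61  −1 ⇒ G_3=60

41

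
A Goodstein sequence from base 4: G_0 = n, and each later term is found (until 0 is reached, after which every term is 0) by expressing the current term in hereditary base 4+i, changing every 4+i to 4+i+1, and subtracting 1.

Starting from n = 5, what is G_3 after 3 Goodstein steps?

4

G_0 = 5. HB_4(5) = 4 + 1. Bump = 6. G_1 = 5.
G_1 = 5. HB_5(5) = 5. Bump = 6. G_2 = 5.
G_2 = 5. HB_6(5) = 5. Bump = 5. G_3 = 4.
G_3 = 4. HB_7(4) = 4. Bump = 4. G_4 = 3.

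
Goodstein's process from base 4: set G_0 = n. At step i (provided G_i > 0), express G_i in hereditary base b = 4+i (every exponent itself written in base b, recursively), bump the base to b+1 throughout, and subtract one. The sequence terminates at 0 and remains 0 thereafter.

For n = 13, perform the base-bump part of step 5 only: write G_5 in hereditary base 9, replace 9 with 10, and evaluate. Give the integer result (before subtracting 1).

(0) 13|_4 = 3·4 + 1 ↦ 3·5 + 1|_5 = 16 ⇒ 15
(1) 15|_5 = 3·5 ↦ 3·6|_6 = 18 ⇒ 17
(2) 17|_6 = 2·6 + 5 ↦ 2·7 + 5|_7 = 19 ⇒ 18
(3) 18|_7 = 2·7 + 4 ↦ 2·8 + 4|_8 = 20 ⇒ 19
(4) 19|_8 = 2·8 + 3 ↦ 2·9 + 3|_9 = 21 ⇒ 20
(5) 20|_9 = 2·9 + 2 ↦ 2·10 + 2|_10 = 22 ⇒ 21

22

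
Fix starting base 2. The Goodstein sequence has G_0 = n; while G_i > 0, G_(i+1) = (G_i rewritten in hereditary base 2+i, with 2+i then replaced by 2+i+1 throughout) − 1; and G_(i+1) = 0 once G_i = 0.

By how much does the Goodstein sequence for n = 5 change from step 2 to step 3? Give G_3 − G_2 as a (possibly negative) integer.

[0] 5 ≡ 2^2 + 1 (base 2). Lift 3: 28. −1: 27.
[1] 27 ≡ 3^3 (base 3). Lift 4: 256. −1: 255.
[2] 255 ≡ 3·4^3 + 3·4^2 + 3·4 + 3 (base 4). Lift 5: 468. −1: 467.

212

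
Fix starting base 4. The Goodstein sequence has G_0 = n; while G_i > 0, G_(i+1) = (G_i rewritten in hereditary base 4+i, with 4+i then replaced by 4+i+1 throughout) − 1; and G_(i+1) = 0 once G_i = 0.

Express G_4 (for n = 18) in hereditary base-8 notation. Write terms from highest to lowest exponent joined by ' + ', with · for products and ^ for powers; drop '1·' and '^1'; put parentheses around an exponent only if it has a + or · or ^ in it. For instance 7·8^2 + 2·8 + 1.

6·8 + 5

base 4: 18 = 4^2 + 2; at 5: 5^2 + 2 = 27; next = 26
base 5: 26 = 5^2 + 1; at 6: 6^2 + 1 = 37; next = 36
base 6: 36 = 6^2; at 7: 7^2 = 49; next = 48
base 7: 48 = 6·7 + 6; at 8: 6·8 + 6 = 54; next = 53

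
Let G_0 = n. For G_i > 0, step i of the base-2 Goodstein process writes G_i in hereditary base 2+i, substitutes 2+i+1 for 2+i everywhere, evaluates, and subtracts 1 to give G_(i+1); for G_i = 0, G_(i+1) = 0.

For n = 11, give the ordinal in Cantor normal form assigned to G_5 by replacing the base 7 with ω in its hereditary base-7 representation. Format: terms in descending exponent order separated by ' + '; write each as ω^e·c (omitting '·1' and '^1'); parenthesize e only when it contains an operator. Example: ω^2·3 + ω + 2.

ω^(ω + 1)

G_0 = 11. HB_2(11) = 2^(2 + 1) + 2 + 1. Bump = 85. G_1 = 84.
G_1 = 84. HB_3(84) = 3^(3 + 1) + 3. Bump = 1028. G_2 = 1027.
G_2 = 1027. HB_4(1027) = 4^(4 + 1) + 3. Bump = 15628. G_3 = 15627.
G_3 = 15627. HB_5(15627) = 5^(5 + 1) + 2. Bump = 279938. G_4 = 279937.
G_4 = 279937. HB_6(279937) = 6^(6 + 1) + 1. Bump = 5764802. G_5 = 5764801.
G_5 = 5764801. HB_7(5764801) = 7^(7 + 1). Bump = 134217728. G_6 = 134217727.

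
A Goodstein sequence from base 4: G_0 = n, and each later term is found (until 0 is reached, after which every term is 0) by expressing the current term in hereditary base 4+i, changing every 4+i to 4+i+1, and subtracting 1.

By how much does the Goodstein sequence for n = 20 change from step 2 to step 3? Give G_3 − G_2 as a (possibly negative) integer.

12

G_0=20  [base 4] 4^2 + 4  →[4↦5]→  5^2 + 5 = 30  −1 ⇒ G_1=29
G_1=29  [base 5] 5^2 + 4  →[5↦6]→  6^2 + 4 = 40  −1 ⇒ G_2=39
G_2=39  [base 6] 6^2 + 3  →[6↦7]→  7^2 + 3 = 52  −1 ⇒ G_3=51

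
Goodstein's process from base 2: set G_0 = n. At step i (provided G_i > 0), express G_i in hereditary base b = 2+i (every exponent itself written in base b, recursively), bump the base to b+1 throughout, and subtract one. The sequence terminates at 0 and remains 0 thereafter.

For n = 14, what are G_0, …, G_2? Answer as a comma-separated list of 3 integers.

14, 110, 1281

G_0 = 14. HB_2(14) = 2^(2 + 1) + 2^2 + 2. Bump = 111. G_1 = 110.
G_1 = 110. HB_3(110) = 3^(3 + 1) + 3^3 + 2. Bump = 1282. G_2 = 1281.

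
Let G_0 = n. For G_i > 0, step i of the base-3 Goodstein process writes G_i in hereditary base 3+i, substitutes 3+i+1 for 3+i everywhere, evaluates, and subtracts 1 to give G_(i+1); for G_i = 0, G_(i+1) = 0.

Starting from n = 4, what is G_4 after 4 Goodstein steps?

G_0=4  [base 3] 3 + 1  →[3↦4]→  4 + 1 = 5  −1 ⇒ G_1=4
G_1=4  [base 4] 4  →[4↦5]→  5 = 5  −1 ⇒ G_2=4
G_2=4  [base 5] 4  →[5↦6]→  4 = 4  −1 ⇒ G_3=3
G_3=3  [base 6] 3  →[6↦7]→  3 = 3  −1 ⇒ G_4=2

2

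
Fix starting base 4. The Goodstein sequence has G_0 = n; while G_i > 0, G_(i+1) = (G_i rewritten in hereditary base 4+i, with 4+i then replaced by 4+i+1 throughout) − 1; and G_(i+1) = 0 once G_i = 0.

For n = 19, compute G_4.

step 0: 19 = 4^2 + 3; sub 5 for 4: 5^2 + 3; = 28; G_1 = 28−1 = 27
step 1: 27 = 5^2 + 2; sub 6 for 5: 6^2 + 2; = 38; G_2 = 38−1 = 37
step 2: 37 = 6^2 + 1; sub 7 for 6: 7^2 + 1; = 50; G_3 = 50−1 = 49
step 3: 49 = 7^2; sub 8 for 7: 8^2; = 64; G_4 = 64−1 = 63
step 4: 63 = 7·8 + 7; sub 9 for 8: 7·9 + 7; = 70; G_5 = 70−1 = 69

63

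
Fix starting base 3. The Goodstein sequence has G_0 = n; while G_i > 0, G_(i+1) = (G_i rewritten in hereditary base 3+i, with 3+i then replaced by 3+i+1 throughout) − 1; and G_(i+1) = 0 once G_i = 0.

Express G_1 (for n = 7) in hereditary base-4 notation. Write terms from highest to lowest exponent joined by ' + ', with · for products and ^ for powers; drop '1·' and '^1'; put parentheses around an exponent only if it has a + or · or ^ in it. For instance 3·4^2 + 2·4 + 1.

G_0 = 7. HB_3(7) = 2·3 + 1. Bump = 9. G_1 = 8.
G_1 = 8. HB_4(8) = 2·4. Bump = 10. G_2 = 9.

2·4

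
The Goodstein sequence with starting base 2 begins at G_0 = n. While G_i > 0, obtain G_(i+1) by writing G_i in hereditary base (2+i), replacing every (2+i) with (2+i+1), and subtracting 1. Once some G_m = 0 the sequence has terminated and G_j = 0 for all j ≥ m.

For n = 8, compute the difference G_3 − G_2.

(0) 8|_2 = 2^(2 + 1) ↦ 3^(3 + 1)|_3 = 81 ⇒ 80
(1) 80|_3 = 2·3^3 + 2·3^2 + 2·3 + 2 ↦ 2·4^4 + 2·4^2 + 2·4 + 2|_4 = 554 ⇒ 553
(2) 553|_4 = 2·4^4 + 2·4^2 + 2·4 + 1 ↦ 2·5^5 + 2·5^2 + 2·5 + 1|_5 = 6311 ⇒ 6310

5757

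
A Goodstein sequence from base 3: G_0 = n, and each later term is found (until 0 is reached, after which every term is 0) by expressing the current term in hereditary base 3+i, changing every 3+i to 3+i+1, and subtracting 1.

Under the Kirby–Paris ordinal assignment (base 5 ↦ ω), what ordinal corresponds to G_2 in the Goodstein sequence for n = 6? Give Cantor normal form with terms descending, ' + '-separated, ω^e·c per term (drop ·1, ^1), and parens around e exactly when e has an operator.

(0) 6|_3 = 2·3 ↦ 2·4|_4 = 8 ⇒ 7
(1) 7|_4 = 4 + 3 ↦ 5 + 3|_5 = 8 ⇒ 7
(2) 7|_5 = 5 + 2 ↦ 6 + 2|_6 = 8 ⇒ 7

ω + 2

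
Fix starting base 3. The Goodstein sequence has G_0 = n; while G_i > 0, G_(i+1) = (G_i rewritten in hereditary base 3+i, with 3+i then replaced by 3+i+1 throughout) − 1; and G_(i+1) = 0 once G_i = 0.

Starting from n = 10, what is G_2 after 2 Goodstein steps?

base 3: 10 = 3^2 + 1; at 4: 4^2 + 1 = 17; next = 16
base 4: 16 = 4^2; at 5: 5^2 = 25; next = 24
base 5: 24 = 4·5 + 4; at 6: 4·6 + 4 = 28; next = 27

24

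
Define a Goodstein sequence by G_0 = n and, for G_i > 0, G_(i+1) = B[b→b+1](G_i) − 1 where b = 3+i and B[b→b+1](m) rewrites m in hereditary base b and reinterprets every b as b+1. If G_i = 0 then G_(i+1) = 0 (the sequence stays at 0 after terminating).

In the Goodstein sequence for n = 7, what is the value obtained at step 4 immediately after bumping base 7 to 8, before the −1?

10

G_0 = 7. HB_3(7) = 2·3 + 1. Bump = 9. G_1 = 8.
G_1 = 8. HB_4(8) = 2·4. Bump = 10. G_2 = 9.
G_2 = 9. HB_5(9) = 5 + 4. Bump = 10. G_3 = 9.
G_3 = 9. HB_6(9) = 6 + 3. Bump = 10. G_4 = 9.
G_4 = 9. HB_7(9) = 7 + 2. Bump = 10. G_5 = 9.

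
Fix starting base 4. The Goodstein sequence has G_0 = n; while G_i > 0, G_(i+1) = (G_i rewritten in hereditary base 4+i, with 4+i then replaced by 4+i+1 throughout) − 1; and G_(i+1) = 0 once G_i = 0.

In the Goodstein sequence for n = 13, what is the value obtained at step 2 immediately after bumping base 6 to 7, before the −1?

19

13 —HB4→ 3·4 + 1 —bump→ 3·5 + 1 = 16 —(−1)→ 15
15 —HB5→ 3·5 —bump→ 3·6 = 18 —(−1)→ 17
17 —HB6→ 2·6 + 5 —bump→ 2·7 + 5 = 19 —(−1)→ 18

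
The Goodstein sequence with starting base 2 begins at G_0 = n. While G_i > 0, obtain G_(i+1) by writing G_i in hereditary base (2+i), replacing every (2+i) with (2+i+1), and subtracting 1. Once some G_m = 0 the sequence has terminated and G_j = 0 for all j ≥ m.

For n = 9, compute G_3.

9842

i=0: 9 = 2^(2 + 1) + 1 (b=2); 2→3: 3^(3 + 1) + 1 = 82; 82−1 = 81
i=1: 81 = 3^(3 + 1) (b=3); 3→4: 4^(4 + 1) = 1024; 1024−1 = 1023
i=2: 1023 = 3·4^4 + 3·4^3 + 3·4^2 + 3·4 + 3 (b=4); 4→5: 3·5^5 + 3·5^3 + 3·5^2 + 3·5 + 3 = 9843; 9843−1 = 9842
i=3: 9842 = 3·5^5 + 3·5^3 + 3·5^2 + 3·5 + 2 (b=5); 5→6: 3·6^6 + 3·6^3 + 3·6^2 + 3·6 + 2 = 140744; 140744−1 = 140743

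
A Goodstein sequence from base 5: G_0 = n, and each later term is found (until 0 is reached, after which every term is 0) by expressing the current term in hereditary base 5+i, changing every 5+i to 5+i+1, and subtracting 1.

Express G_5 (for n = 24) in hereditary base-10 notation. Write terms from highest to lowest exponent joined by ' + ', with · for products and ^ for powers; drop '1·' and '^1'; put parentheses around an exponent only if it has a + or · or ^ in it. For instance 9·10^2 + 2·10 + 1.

[0] 24 ≡ 4·5 + 4 (base 5). Lift 6: 28. −1: 27.
[1] 27 ≡ 4·6 + 3 (base 6). Lift 7: 31. −1: 30.
[2] 30 ≡ 4·7 + 2 (base 7). Lift 8: 34. −1: 33.
[3] 33 ≡ 4·8 + 1 (base 8). Lift 9: 37. −1: 36.
[4] 36 ≡ 4·9 (base 9). Lift 10: 40. −1: 39.

3·10 + 9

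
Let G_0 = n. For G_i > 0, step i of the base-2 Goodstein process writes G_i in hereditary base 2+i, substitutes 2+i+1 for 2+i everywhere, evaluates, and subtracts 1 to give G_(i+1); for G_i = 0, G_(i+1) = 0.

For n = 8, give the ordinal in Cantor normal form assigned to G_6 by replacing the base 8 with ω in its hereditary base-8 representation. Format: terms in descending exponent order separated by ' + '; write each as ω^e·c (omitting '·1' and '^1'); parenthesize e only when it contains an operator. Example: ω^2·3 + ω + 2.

G_0=8  [base 2] 2^(2 + 1)  →[2↦3]→  3^(3 + 1) = 81  −1 ⇒ G_1=80
G_1=80  [base 3] 2·3^3 + 2·3^2 + 2·3 + 2  →[3↦4]→  2·4^4 + 2·4^2 + 2·4 + 2 = 554  −1 ⇒ G_2=553
G_2=553  [base 4] 2·4^4 + 2·4^2 + 2·4 + 1  →[4↦5]→  2·5^5 + 2·5^2 + 2·5 + 1 = 6311  −1 ⇒ G_3=6310
G_3=6310  [base 5] 2·5^5 + 2·5^2 + 2·5  →[5↦6]→  2·6^6 + 2·6^2 + 2·6 = 93396  −1 ⇒ G_4=93395
G_4=93395  [base 6] 2·6^6 + 2·6^2 + 6 + 5  →[6↦7]→  2·7^7 + 2·7^2 + 7 + 5 = 1647196  −1 ⇒ G_5=1647195
G_5=1647195  [base 7] 2·7^7 + 2·7^2 + 7 + 4  →[7↦8]→  2·8^8 + 2·8^2 + 8 + 4 = 33554572  −1 ⇒ G_6=33554571
G_6=33554571  [base 8] 2·8^8 + 2·8^2 + 8 + 3  →[8↦9]→  2·9^9 + 2·9^2 + 9 + 3 = 774841152  −1 ⇒ G_7=774841151

ω^ω·2 + ω^2·2 + ω + 3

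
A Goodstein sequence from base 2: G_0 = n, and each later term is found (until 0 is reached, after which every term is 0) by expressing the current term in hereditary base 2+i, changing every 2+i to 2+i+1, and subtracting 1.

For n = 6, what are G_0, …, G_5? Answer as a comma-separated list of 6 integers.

6, 29, 257, 3125, 46655, 98039

6 —HB2→ 2^2 + 2 —bump→ 3^3 + 3 = 30 —(−1)→ 29
29 —HB3→ 3^3 + 2 —bump→ 4^4 + 2 = 258 —(−1)→ 257
257 —HB4→ 4^4 + 1 —bump→ 5^5 + 1 = 3126 —(−1)→ 3125
3125 —HB5→ 5^5 —bump→ 6^6 = 46656 —(−1)→ 46655
46655 —HB6→ 5·6^5 + 5·6^4 + 5·6^3 + 5·6^2 + 5·6 + 5 —bump→ 5·7^5 + 5·7^4 + 5·7^3 + 5·7^2 + 5·7 + 5 = 98040 —(−1)→ 98039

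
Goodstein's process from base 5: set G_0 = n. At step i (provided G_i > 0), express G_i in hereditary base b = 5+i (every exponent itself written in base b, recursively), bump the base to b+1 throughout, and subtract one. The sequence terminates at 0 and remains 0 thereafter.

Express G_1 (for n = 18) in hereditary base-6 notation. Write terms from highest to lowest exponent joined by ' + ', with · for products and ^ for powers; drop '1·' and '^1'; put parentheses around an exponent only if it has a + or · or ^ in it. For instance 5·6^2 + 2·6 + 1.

base 5: 18 = 3·5 + 3; at 6: 3·6 + 3 = 21; next = 20
base 6: 20 = 3·6 + 2; at 7: 3·7 + 2 = 23; next = 22

3·6 + 2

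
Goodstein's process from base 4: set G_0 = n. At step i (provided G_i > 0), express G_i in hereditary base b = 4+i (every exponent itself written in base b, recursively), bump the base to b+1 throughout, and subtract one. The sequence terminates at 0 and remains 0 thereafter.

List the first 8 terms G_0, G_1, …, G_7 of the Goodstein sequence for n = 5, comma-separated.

5, 5, 5, 4, 3, 2, 1, 0

(0) 5|_4 = 4 + 1 ↦ 5 + 1|_5 = 6 ⇒ 5
(1) 5|_5 = 5 ↦ 6|_6 = 6 ⇒ 5
(2) 5|_6 = 5 ↦ 5|_7 = 5 ⇒ 4
(3) 4|_7 = 4 ↦ 4|_8 = 4 ⇒ 3
(4) 3|_8 = 3 ↦ 3|_9 = 3 ⇒ 2
(5) 2|_9 = 2 ↦ 2|_10 = 2 ⇒ 1
(6) 1|_10 = 1 ↦ 1|_11 = 1 ⇒ 0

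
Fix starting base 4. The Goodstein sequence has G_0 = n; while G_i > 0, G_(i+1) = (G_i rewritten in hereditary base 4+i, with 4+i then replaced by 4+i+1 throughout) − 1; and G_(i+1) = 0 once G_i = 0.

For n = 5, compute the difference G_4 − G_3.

-1

i=0: 5 = 4 + 1 (b=4); 4→5: 5 + 1 = 6; 6−1 = 5
i=1: 5 = 5 (b=5); 5→6: 6 = 6; 6−1 = 5
i=2: 5 = 5 (b=6); 6→7: 5 = 5; 5−1 = 4
i=3: 4 = 4 (b=7); 7→8: 4 = 4; 4−1 = 3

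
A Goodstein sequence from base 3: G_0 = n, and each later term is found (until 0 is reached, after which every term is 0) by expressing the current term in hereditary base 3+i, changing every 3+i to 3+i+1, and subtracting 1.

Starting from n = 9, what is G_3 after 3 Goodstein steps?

19

9 —HB3→ 3^2 —bump→ 4^2 = 16 —(−1)→ 15
15 —HB4→ 3·4 + 3 —bump→ 3·5 + 3 = 18 —(−1)→ 17
17 —HB5→ 3·5 + 2 —bump→ 3·6 + 2 = 20 —(−1)→ 19
19 —HB6→ 3·6 + 1 —bump→ 3·7 + 1 = 22 —(−1)→ 21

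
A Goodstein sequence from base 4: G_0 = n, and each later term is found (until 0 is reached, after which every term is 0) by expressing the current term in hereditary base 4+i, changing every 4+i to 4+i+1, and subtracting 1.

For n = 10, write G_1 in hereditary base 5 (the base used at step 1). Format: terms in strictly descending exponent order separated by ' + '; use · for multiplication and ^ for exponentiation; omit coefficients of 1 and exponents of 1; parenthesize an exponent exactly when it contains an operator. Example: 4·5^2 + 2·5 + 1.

10 —HB4→ 2·4 + 2 —bump→ 2·5 + 2 = 12 —(−1)→ 11
11 —HB5→ 2·5 + 1 —bump→ 2·6 + 1 = 13 —(−1)→ 12

2·5 + 1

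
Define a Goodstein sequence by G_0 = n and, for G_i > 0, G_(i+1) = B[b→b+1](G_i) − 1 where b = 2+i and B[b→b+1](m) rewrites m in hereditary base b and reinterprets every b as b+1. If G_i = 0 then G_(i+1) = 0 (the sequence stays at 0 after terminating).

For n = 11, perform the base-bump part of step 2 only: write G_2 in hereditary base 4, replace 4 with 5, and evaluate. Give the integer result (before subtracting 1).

15628

(0) 11|_2 = 2^(2 + 1) + 2 + 1 ↦ 3^(3 + 1) + 3 + 1|_3 = 85 ⇒ 84
(1) 84|_3 = 3^(3 + 1) + 3 ↦ 4^(4 + 1) + 4|_4 = 1028 ⇒ 1027
(2) 1027|_4 = 4^(4 + 1) + 3 ↦ 5^(5 + 1) + 3|_5 = 15628 ⇒ 15627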